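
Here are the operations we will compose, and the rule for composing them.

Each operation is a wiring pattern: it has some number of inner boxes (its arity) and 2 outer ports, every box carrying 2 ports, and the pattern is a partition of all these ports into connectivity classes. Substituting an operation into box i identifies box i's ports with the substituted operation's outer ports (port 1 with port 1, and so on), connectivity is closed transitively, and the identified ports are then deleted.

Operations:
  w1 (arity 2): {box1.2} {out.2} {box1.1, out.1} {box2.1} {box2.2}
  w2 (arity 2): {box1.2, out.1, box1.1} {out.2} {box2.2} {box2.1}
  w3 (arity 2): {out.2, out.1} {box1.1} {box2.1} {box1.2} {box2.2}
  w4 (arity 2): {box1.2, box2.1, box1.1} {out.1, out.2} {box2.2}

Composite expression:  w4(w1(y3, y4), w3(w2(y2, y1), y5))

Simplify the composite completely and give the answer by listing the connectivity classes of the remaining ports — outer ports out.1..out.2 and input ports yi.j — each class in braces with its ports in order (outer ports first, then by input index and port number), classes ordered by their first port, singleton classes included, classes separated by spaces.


{out.1, out.2} {y1.1} {y1.2} {y2.1, y2.2} {y3.1} {y3.2} {y4.1} {y4.2} {y5.1} {y5.2}

Reachability decides: close wires over w4-identified ports.
through w1, on inputs (y3, y4): {out.1, y3.1} {out.2} {y3.2} {y4.1} {y4.2} (out.j = stage outer ports)
through w2, on inputs (y2, y1): {out.1, y2.1, y2.2} {out.2} {y1.1} {y1.2} (out.j = stage outer ports)
through w3, on inputs (y2, y1, y5): {out.1, out.2} {y1.1} {y1.2} {y2.1, y2.2} {y5.1} {y5.2} (out.j = stage outer ports)
through w4, on inputs (y3, y4, y2, y1, y5): {out.1, out.2} {y1.1} {y1.2} {y2.1, y2.2} {y3.1} {y3.2} {y4.1} {y4.2} {y5.1} {y5.2} (out.j = stage outer ports)


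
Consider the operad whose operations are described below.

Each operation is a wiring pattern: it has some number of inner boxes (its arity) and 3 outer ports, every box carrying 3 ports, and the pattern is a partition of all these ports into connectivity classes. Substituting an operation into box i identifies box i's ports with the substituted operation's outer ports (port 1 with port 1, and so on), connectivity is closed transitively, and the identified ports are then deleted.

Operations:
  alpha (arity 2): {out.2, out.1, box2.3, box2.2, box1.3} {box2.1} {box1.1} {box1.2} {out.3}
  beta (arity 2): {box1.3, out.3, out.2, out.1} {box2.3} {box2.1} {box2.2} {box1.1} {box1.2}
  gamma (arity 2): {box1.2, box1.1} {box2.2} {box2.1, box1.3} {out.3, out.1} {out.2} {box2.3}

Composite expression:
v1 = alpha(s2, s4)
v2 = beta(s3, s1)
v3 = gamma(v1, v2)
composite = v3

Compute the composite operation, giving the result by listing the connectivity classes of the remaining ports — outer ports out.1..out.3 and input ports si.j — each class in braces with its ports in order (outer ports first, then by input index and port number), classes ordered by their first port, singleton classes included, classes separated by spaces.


Two ports join when wires chain via gamma-identified ports.
the subtree at alpha composes to {out.1, out.2, s2.3, s4.2, s4.3} {out.3} {s2.1} {s2.2} {s4.1} on (s2, s4); out.j = own outer ports
the subtree at beta composes to {out.1, out.2, out.3, s3.3} {s1.1} {s1.2} {s1.3} {s3.1} {s3.2} on (s3, s1); out.j = own outer ports
the subtree at gamma composes to {out.1, out.3} {out.2} {s1.1} {s1.2} {s1.3} {s2.1} {s2.2} {s2.3, s4.2, s4.3} {s3.1} {s3.2} {s3.3} {s4.1} on (s2, s4, s3, s1); out.j = own outer ports

{out.1, out.3} {out.2} {s1.1} {s1.2} {s1.3} {s2.1} {s2.2} {s2.3, s4.2, s4.3} {s3.1} {s3.2} {s3.3} {s4.1}


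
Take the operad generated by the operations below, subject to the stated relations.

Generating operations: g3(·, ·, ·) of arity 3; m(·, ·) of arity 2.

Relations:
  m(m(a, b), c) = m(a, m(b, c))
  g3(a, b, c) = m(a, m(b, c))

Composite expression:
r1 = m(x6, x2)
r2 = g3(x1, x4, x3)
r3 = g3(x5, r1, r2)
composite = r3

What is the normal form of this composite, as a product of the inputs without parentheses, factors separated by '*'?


x5 * x6 * x2 * x1 * x4 * x3

Every regrouping of g3 is equal, so read the x-inputs in written order.
m(x6, x2) unparenthesizes to x6 * x2
g3(x1, x4, x3) unparenthesizes to x1 * x4 * x3
g3(x5, m(x6, x2), g3(x1, x4, x3)) unparenthesizes to x5 * x6 * x2 * x1 * x4 * x3


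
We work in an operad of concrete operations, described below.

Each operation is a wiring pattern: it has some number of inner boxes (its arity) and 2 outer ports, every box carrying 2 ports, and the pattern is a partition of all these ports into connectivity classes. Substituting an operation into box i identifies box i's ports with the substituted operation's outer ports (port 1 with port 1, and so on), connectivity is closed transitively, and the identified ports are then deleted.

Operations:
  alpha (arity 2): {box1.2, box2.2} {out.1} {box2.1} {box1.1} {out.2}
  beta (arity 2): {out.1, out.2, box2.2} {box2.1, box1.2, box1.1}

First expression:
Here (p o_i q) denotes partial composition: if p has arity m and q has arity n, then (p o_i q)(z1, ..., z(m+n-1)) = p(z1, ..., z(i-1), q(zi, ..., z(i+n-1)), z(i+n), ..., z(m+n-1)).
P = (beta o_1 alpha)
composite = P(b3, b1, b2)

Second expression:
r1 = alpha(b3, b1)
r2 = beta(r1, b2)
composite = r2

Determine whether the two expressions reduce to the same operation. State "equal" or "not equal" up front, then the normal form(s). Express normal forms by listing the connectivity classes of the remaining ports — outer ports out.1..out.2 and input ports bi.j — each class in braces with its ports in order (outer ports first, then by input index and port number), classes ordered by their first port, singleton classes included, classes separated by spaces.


The first expression, normalized: {out.1, out.2, b2.2} {b1.1} {b1.2, b3.2} {b2.1} {b3.1}
The second expression, normalized: {out.1, out.2, b2.2} {b1.1} {b1.2, b3.2} {b2.1} {b3.1}
One common form — equal.

equal; the common form is {out.1, out.2, b2.2} {b1.1} {b1.2, b3.2} {b2.1} {b3.1}


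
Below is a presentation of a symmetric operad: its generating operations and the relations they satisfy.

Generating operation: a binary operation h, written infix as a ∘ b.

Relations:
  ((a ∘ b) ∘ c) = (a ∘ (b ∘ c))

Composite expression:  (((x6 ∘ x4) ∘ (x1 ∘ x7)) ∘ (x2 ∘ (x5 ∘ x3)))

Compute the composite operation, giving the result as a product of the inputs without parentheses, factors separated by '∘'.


All parenthesizations of h agree; list the x-inputs left to right.
(x6 ∘ x4) collapses to x6 ∘ x4
(x1 ∘ x7) collapses to x1 ∘ x7
((x6 ∘ x4) ∘ (x1 ∘ x7)) collapses to x6 ∘ x4 ∘ x1 ∘ x7
(x5 ∘ x3) collapses to x5 ∘ x3
(x2 ∘ (x5 ∘ x3)) collapses to x2 ∘ x5 ∘ x3
(((x6 ∘ x4) ∘ (x1 ∘ x7)) ∘ (x2 ∘ (x5 ∘ x3))) collapses to x6 ∘ x4 ∘ x1 ∘ x7 ∘ x2 ∘ x5 ∘ x3

x6 ∘ x4 ∘ x1 ∘ x7 ∘ x2 ∘ x5 ∘ x3


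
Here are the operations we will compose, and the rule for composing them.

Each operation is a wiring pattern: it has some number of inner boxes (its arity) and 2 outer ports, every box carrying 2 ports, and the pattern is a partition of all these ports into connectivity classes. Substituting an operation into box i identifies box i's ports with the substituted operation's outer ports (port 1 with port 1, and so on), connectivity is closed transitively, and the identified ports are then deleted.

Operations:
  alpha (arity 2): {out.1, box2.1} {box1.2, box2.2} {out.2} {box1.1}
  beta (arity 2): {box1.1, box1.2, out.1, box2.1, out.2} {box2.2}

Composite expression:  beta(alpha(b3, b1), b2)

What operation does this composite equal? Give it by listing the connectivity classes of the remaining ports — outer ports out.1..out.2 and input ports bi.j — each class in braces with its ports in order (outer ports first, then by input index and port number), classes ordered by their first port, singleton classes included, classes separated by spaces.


Two ports join when wires chain via beta-identified ports.
after alpha, the pattern on (b3, b1) reads {out.1, b1.1} {out.2} {b1.2, b3.2} {b3.1} (out.j = its outer ports)
after beta, the pattern on (b3, b1, b2) reads {out.1, out.2, b1.1, b2.1} {b1.2, b3.2} {b2.2} {b3.1} (out.j = its outer ports)

{out.1, out.2, b1.1, b2.1} {b1.2, b3.2} {b2.2} {b3.1}


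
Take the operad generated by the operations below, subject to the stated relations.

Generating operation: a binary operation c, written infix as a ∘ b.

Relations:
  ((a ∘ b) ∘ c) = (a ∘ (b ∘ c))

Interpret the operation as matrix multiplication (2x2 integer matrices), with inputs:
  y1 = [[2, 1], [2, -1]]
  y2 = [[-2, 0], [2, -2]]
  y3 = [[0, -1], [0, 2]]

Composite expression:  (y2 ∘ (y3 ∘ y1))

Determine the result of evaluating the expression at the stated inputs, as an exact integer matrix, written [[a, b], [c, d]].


[[4, -2], [-12, 6]]

(y3 ∘ y1) = [[-2, 1], [4, -2]]
(y2 ∘ (y3 ∘ y1)) = [[4, -2], [-12, 6]]


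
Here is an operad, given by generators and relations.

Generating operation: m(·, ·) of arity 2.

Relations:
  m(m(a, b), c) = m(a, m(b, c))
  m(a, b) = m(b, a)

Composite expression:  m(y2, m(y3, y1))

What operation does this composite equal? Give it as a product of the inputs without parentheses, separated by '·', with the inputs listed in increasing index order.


y1 · y2 · y3

Any arrangement under m is one operation, so sort the y-inputs.
m(y3, y1) linearizes to y3 · y1
m(y2, m(y3, y1)) linearizes to y2 · y3 · y1
rearranged into index order: y1 · y2 · y3


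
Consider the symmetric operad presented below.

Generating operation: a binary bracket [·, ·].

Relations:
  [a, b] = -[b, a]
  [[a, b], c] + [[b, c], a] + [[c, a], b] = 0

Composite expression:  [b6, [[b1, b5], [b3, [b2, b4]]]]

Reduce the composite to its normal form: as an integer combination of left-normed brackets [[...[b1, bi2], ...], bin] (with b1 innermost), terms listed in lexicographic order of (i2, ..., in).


Expand each bracket as ab - ba; the b1-initial words give the coefficients.
Composite bracket: [b6, [[b1, b5], [b3, [b2, b4]]]]
Applying ab - ba throughout gives 32 signed words (2^5 = 32).
Only words starting with b1 matter:
  b1b5b2b4b3b6 (sign +1) contributes +[[[[[b1, b5], b2], b4], b3], b6]
  b1b5b3b2b4b6 (sign -1) contributes -[[[[[b1, b5], b3], b2], b4], b6]
  b1b5b3b4b2b6 (sign +1) contributes +[[[[[b1, b5], b3], b4], b2], b6]
  b1b5b4b2b3b6 (sign -1) contributes -[[[[[b1, b5], b4], b2], b3], b6]

[[[[[b1, b5], b2], b4], b3], b6] - [[[[[b1, b5], b3], b2], b4], b6] + [[[[[b1, b5], b3], b4], b2], b6] - [[[[[b1, b5], b4], b2], b3], b6]


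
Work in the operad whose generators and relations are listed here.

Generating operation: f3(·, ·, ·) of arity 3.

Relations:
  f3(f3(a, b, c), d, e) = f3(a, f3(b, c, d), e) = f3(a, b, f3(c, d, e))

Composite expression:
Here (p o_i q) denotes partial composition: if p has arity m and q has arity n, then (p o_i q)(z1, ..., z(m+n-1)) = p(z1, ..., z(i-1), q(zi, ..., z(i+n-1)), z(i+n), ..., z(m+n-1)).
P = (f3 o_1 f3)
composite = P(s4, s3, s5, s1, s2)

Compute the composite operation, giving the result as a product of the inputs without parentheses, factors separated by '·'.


s4 · s3 · s5 · s1 · s2


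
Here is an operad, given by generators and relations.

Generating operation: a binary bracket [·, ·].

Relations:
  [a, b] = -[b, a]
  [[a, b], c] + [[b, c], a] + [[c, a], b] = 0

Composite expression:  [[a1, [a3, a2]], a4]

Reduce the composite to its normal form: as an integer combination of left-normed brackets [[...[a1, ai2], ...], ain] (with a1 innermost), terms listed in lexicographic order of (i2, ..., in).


-[[[a1, a2], a3], a4] + [[[a1, a3], a2], a4]


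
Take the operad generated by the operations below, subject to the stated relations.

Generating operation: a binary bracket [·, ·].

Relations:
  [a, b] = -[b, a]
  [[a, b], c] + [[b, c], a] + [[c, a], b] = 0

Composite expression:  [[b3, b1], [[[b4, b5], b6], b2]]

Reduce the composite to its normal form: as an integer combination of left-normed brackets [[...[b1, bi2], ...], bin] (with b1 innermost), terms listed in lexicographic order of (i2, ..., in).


[[[[[b1, b3], b2], b4], b5], b6] - [[[[[b1, b3], b2], b5], b4], b6] - [[[[[b1, b3], b2], b6], b4], b5] + [[[[[b1, b3], b2], b6], b5], b4] - [[[[[b1, b3], b4], b5], b6], b2] + [[[[[b1, b3], b5], b4], b6], b2] + [[[[[b1, b3], b6], b4], b5], b2] - [[[[[b1, b3], b6], b5], b4], b2]

Left-normed coefficients sit on the b1-initial expansion words.
Composite bracket: [[b3, b1], [[[b4, b5], b6], b2]]
Applying ab - ba throughout gives 32 signed words (2^5 = 32).
Keep just the words that open with b1:
  word b1b3b2b4b5b6 has sign +1, contributing +[[[[[b1, b3], b2], b4], b5], b6]
  word b1b3b2b5b4b6 has sign -1, contributing -[[[[[b1, b3], b2], b5], b4], b6]
  word b1b3b2b6b4b5 has sign -1, contributing -[[[[[b1, b3], b2], b6], b4], b5]
  word b1b3b2b6b5b4 has sign +1, contributing +[[[[[b1, b3], b2], b6], b5], b4]
  word b1b3b4b5b6b2 has sign -1, contributing -[[[[[b1, b3], b4], b5], b6], b2]
  word b1b3b5b4b6b2 has sign +1, contributing +[[[[[b1, b3], b5], b4], b6], b2]
  word b1b3b6b4b5b2 has sign +1, contributing +[[[[[b1, b3], b6], b4], b5], b2]
  word b1b3b6b5b4b2 has sign -1, contributing -[[[[[b1, b3], b6], b5], b4], b2]


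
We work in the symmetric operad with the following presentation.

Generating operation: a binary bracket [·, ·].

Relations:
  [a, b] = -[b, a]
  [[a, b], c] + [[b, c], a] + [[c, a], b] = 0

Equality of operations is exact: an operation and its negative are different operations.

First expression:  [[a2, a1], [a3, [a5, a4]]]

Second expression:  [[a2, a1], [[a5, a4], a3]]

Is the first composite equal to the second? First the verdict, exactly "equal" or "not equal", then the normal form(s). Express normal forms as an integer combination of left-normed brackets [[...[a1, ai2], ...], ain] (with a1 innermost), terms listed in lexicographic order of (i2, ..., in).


not equal: they reduce to [[[[a1, a2], a3], a4], a5] - [[[[a1, a2], a3], a5], a4] - [[[[a1, a2], a4], a5], a3] + [[[[a1, a2], a5], a4], a3] and -[[[[a1, a2], a3], a4], a5] + [[[[a1, a2], a3], a5], a4] + [[[[a1, a2], a4], a5], a3] - [[[[a1, a2], a5], a4], a3]

The first composite normalizes to [[[[a1, a2], a3], a4], a5] - [[[[a1, a2], a3], a5], a4] - [[[[a1, a2], a4], a5], a3] + [[[[a1, a2], a5], a4], a3]
The second composite normalizes to -[[[[a1, a2], a3], a4], a5] + [[[[a1, a2], a3], a5], a4] + [[[[a1, a2], a4], a5], a3] - [[[[a1, a2], a5], a4], a3]
The forms do not match — not equal.


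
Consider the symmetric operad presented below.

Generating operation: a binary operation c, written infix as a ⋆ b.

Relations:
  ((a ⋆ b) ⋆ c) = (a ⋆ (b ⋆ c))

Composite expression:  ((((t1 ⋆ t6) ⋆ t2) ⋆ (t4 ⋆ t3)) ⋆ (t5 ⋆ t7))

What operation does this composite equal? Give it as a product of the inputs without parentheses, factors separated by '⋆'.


t1 ⋆ t6 ⋆ t2 ⋆ t4 ⋆ t3 ⋆ t5 ⋆ t7

Key point: c is associative — brackets drop, the t-order remains.
(t1 ⋆ t6) flattens to t1 ⋆ t6
((t1 ⋆ t6) ⋆ t2) flattens to t1 ⋆ t6 ⋆ t2
(t4 ⋆ t3) flattens to t4 ⋆ t3
(((t1 ⋆ t6) ⋆ t2) ⋆ (t4 ⋆ t3)) flattens to t1 ⋆ t6 ⋆ t2 ⋆ t4 ⋆ t3
(t5 ⋆ t7) flattens to t5 ⋆ t7
((((t1 ⋆ t6) ⋆ t2) ⋆ (t4 ⋆ t3)) ⋆ (t5 ⋆ t7)) flattens to t1 ⋆ t6 ⋆ t2 ⋆ t4 ⋆ t3 ⋆ t5 ⋆ t7


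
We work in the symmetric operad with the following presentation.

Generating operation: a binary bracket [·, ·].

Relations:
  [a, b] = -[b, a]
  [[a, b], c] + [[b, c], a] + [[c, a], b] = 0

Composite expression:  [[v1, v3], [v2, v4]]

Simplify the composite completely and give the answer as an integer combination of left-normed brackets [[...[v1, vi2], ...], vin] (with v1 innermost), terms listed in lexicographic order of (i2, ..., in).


[[[v1, v3], v2], v4] - [[[v1, v3], v4], v2]


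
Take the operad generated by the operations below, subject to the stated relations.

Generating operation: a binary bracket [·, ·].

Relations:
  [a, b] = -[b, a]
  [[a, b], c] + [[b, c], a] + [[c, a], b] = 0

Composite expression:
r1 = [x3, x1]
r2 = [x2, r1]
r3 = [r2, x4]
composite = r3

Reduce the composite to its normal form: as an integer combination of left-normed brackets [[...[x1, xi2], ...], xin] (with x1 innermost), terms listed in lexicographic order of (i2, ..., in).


[[[x1, x3], x2], x4]


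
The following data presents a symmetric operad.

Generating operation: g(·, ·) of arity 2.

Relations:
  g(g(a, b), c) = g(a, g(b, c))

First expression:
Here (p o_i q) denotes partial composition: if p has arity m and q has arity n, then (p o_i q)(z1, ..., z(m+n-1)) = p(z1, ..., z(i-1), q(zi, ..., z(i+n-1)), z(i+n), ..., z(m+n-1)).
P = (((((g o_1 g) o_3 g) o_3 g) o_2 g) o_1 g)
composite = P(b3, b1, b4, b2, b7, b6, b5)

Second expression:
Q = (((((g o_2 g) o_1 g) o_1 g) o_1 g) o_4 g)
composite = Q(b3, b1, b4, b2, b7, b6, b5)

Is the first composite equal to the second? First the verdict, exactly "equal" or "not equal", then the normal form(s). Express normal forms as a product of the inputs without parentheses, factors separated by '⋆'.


equal; both compose to b3 ⋆ b1 ⋆ b4 ⋆ b2 ⋆ b7 ⋆ b6 ⋆ b5

The first composite normalizes to b3 ⋆ b1 ⋆ b4 ⋆ b2 ⋆ b7 ⋆ b6 ⋆ b5
The second composite normalizes to b3 ⋆ b1 ⋆ b4 ⋆ b2 ⋆ b7 ⋆ b6 ⋆ b5
One common form — equal.


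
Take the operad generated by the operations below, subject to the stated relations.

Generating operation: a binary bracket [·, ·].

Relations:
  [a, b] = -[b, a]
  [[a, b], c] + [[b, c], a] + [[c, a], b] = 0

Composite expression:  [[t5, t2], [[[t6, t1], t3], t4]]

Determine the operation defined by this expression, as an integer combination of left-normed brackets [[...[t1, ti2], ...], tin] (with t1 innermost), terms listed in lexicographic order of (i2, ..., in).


-[[[[[t1, t6], t3], t4], t2], t5] + [[[[[t1, t6], t3], t4], t5], t2]

Skip Jacobi rewriting: expand, keep t1-initial words, read off terms.
Composite bracket: [[t5, t2], [[[t6, t1], t3], t4]]
Each bracket splits as ab - ba, giving 32 signed words (2^5 = 32).
The t1-initial words carry the normal form:
  sign of t1t6t3t4t2t5 is -1, so it contributes -[[[[[t1, t6], t3], t4], t2], t5]
  sign of t1t6t3t4t5t2 is +1, so it contributes +[[[[[t1, t6], t3], t4], t5], t2]


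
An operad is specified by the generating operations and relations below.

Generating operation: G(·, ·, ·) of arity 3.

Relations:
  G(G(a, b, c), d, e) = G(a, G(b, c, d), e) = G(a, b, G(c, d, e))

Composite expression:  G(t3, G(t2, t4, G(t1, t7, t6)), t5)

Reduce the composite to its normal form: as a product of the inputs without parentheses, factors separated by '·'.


t3 · t2 · t4 · t1 · t7 · t6 · t5


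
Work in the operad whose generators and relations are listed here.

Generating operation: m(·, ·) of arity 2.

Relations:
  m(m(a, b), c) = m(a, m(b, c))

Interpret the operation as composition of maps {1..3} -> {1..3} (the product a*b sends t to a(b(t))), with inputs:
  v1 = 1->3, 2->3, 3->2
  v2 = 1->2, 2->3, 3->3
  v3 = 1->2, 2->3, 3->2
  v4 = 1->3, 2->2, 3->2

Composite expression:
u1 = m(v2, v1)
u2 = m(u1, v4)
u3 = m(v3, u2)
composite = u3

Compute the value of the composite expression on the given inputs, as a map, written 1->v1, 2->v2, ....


m(v2, v1) = 1->3, 2->3, 3->3
m(m(v2, v1), v4) = 1->3, 2->3, 3->3
m(v3, m(m(v2, v1), v4)) = 1->2, 2->2, 3->2

1->2, 2->2, 3->2


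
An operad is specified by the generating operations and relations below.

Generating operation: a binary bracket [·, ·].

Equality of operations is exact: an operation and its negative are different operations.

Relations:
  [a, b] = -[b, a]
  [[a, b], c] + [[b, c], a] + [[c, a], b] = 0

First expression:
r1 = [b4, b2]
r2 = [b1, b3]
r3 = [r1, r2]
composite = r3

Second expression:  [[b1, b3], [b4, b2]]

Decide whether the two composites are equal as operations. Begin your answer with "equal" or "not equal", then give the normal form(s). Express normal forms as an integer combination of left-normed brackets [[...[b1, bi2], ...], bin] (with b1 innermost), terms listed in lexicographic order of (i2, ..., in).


not equal — first [[[b1, b3], b2], b4] - [[[b1, b3], b4], b2], second -[[[b1, b3], b2], b4] + [[[b1, b3], b4], b2]

Reducing the first expression gives [[[b1, b3], b2], b4] - [[[b1, b3], b4], b2]
Reducing the second expression gives -[[[b1, b3], b2], b4] + [[[b1, b3], b4], b2]
The normal forms differ: not equal.


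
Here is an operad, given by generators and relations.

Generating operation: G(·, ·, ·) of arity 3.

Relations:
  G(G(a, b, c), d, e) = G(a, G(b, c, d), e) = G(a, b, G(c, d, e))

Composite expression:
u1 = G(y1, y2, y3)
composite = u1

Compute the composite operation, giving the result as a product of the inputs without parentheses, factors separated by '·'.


Associativity of G dissolves the nesting; only the y-input order survives.
G(y1, y2, y3) linearizes to y1 · y2 · y3

y1 · y2 · y3


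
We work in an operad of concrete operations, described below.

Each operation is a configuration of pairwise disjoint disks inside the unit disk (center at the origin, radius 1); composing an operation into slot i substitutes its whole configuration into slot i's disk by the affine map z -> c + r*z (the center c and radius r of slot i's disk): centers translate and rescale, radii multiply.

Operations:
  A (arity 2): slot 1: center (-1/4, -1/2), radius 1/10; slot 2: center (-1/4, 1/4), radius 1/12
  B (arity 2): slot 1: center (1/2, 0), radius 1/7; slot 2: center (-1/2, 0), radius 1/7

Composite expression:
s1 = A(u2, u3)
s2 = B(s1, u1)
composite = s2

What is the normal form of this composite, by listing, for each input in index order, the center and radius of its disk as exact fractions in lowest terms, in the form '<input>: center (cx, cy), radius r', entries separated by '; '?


Follow each u-input down from B: c' goes to c + r*c', radius to r*r'.
u2 passes through 2 substitutions, ending at center (13/28, -1/14), radius 1/70
u3 passes through 2 substitutions, ending at center (13/28, 1/28), radius 1/84
u1 passes through 1 substitution, ending at center (-1/2, 0), radius 1/7

u1: center (-1/2, 0), radius 1/7; u2: center (13/28, -1/14), radius 1/70; u3: center (13/28, 1/28), radius 1/84


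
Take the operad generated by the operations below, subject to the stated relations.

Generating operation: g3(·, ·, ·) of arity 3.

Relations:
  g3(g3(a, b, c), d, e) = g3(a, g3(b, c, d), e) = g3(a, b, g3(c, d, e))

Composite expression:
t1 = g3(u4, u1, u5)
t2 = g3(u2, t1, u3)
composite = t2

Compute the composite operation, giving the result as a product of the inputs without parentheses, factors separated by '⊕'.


u2 ⊕ u4 ⊕ u1 ⊕ u5 ⊕ u3

Associativity of g3 dissolves the nesting; only the u-input order survives.
g3(u4, u1, u5) reduces to u4 ⊕ u1 ⊕ u5
g3(u2, g3(u4, u1, u5), u3) reduces to u2 ⊕ u4 ⊕ u1 ⊕ u5 ⊕ u3


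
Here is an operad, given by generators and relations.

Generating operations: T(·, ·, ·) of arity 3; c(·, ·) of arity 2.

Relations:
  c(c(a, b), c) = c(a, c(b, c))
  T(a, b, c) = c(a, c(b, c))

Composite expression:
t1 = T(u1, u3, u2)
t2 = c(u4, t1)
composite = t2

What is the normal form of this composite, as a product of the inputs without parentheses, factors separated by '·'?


u4 · u1 · u3 · u2

Every regrouping of c is equal, so read the u-inputs in written order.
T(u1, u3, u2) spells out as u1 · u3 · u2
c(u4, T(u1, u3, u2)) spells out as u4 · u1 · u3 · u2


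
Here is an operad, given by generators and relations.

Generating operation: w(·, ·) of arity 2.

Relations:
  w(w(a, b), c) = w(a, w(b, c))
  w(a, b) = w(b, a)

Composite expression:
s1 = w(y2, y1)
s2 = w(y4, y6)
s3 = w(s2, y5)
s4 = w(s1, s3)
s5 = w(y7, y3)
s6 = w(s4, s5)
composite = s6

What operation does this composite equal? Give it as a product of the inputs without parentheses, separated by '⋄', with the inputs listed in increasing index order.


y1 ⋄ y2 ⋄ y3 ⋄ y4 ⋄ y5 ⋄ y6 ⋄ y7


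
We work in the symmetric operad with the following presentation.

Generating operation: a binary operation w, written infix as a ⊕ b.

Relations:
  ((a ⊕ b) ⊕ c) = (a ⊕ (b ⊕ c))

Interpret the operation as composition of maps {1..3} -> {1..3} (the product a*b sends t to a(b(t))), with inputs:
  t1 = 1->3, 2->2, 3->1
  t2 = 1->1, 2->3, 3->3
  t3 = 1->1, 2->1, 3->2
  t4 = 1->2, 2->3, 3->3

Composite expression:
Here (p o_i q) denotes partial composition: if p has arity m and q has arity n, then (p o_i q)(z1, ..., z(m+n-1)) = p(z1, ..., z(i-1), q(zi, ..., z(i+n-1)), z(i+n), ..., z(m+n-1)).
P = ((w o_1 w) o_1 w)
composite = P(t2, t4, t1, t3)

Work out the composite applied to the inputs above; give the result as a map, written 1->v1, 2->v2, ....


1->3, 2->3, 3->3

(t2 ⊕ t4) = 1->3, 2->3, 3->3
((t2 ⊕ t4) ⊕ t1) = 1->3, 2->3, 3->3
(((t2 ⊕ t4) ⊕ t1) ⊕ t3) = 1->3, 2->3, 3->3


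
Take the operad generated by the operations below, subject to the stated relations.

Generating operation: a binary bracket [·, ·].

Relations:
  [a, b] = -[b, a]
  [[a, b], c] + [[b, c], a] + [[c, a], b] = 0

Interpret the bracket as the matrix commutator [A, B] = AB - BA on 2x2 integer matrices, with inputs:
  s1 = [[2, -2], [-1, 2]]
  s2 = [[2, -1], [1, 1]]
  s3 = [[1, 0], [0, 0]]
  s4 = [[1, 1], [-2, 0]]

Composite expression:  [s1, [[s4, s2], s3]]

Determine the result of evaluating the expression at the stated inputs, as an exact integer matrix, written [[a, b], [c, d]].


[[8, 0], [0, -8]]

[s4, s2] = [[-1, -2], [-3, 1]]
[[s4, s2], s3] = [[0, 2], [-3, 0]]
[s1, [[s4, s2], s3]] = [[8, 0], [0, -8]]


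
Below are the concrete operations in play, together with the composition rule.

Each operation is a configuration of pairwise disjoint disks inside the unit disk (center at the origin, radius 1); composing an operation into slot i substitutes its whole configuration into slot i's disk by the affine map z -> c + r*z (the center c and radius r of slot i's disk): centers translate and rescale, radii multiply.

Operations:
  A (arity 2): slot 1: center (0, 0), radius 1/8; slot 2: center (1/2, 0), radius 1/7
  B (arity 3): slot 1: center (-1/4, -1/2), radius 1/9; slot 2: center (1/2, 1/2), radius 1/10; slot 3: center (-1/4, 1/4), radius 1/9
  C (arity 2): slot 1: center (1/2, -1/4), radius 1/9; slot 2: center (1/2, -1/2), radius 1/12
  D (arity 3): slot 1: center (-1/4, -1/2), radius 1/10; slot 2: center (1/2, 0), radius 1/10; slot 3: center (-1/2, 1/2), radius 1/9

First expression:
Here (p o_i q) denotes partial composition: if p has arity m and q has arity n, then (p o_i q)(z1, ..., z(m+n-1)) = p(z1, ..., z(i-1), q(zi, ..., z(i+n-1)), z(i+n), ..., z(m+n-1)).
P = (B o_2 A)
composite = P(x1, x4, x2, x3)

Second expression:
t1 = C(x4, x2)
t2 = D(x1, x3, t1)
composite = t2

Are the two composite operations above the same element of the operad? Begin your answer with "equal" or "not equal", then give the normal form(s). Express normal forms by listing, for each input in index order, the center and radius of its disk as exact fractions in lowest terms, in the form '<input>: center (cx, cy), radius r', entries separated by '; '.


not equal — first x1: center (-1/4, -1/2), radius 1/9; x2: center (11/20, 1/2), radius 1/70; x3: center (-1/4, 1/4), radius 1/9; x4: center (1/2, 1/2), radius 1/80, second x1: center (-1/4, -1/2), radius 1/10; x2: center (-4/9, 4/9), radius 1/108; x3: center (1/2, 0), radius 1/10; x4: center (-4/9, 17/36), radius 1/81

Normal form of the first expression: x1: center (-1/4, -1/2), radius 1/9; x2: center (11/20, 1/2), radius 1/70; x3: center (-1/4, 1/4), radius 1/9; x4: center (1/2, 1/2), radius 1/80
Normal form of the second expression: x1: center (-1/4, -1/2), radius 1/10; x2: center (-4/9, 4/9), radius 1/108; x3: center (1/2, 0), radius 1/10; x4: center (-4/9, 17/36), radius 1/81
The normal forms differ: not equal.


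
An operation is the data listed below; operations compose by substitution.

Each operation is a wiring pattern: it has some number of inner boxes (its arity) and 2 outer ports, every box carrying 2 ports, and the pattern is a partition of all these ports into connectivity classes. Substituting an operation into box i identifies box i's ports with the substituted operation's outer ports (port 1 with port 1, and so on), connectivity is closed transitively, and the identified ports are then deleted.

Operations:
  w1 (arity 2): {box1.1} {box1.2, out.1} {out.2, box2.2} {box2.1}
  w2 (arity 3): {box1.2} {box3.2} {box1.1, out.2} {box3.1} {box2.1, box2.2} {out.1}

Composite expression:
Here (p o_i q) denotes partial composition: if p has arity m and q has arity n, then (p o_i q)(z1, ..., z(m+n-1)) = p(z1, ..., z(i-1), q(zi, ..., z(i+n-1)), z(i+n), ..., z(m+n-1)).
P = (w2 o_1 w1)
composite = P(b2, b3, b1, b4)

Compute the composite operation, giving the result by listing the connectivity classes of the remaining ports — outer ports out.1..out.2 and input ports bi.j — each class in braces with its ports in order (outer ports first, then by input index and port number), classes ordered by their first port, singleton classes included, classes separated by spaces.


{out.1} {out.2, b2.2} {b1.1, b1.2} {b2.1} {b3.1} {b3.2} {b4.1} {b4.2}

Treat the ports identified at w2 as solder joints: merge, then drop.
w1 over (b2, b3) gives {out.1, b2.2} {out.2, b3.2} {b2.1} {b3.1}, out.j being that stage's outer ports
w2 over (b2, b3, b1, b4) gives {out.1} {out.2, b2.2} {b1.1, b1.2} {b2.1} {b3.1} {b3.2} {b4.1} {b4.2}, out.j being that stage's outer ports


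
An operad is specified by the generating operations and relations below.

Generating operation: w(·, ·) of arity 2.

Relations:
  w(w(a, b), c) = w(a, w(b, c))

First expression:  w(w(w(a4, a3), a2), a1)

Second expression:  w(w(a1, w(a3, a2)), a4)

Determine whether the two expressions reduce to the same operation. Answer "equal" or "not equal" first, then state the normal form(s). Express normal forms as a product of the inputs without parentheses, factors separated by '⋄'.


The first expression reduces to a4 ⋄ a3 ⋄ a2 ⋄ a1
The second expression reduces to a1 ⋄ a3 ⋄ a2 ⋄ a4
No match — not equal.

not equal — first a4 ⋄ a3 ⋄ a2 ⋄ a1, second a1 ⋄ a3 ⋄ a2 ⋄ a4


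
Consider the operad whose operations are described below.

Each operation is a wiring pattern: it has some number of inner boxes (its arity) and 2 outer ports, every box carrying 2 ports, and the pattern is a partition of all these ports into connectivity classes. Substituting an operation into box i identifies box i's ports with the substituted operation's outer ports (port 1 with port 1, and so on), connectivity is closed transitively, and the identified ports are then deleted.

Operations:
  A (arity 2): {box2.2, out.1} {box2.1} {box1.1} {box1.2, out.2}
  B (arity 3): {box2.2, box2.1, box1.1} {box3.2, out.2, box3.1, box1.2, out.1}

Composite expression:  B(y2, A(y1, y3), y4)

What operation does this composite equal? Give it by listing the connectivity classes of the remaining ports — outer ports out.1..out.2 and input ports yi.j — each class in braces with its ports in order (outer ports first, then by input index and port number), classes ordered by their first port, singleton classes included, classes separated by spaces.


{out.1, out.2, y2.2, y4.1, y4.2} {y1.1} {y1.2, y2.1, y3.2} {y3.1}

Substituting into B glues patterns; closure does the rest.
composing A on (y1, y3), with out.j its own outer ports: {out.1, y3.2} {out.2, y1.2} {y1.1} {y3.1}
composing B on (y2, y1, y3, y4), with out.j its own outer ports: {out.1, out.2, y2.2, y4.1, y4.2} {y1.1} {y1.2, y2.1, y3.2} {y3.1}


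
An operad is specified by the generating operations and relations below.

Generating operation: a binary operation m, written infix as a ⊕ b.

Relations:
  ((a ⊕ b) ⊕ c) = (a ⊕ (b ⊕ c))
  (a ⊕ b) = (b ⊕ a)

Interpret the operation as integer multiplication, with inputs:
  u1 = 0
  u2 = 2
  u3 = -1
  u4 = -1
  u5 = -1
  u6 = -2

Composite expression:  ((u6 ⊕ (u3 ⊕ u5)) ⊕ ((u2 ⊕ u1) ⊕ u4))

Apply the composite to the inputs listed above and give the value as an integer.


0


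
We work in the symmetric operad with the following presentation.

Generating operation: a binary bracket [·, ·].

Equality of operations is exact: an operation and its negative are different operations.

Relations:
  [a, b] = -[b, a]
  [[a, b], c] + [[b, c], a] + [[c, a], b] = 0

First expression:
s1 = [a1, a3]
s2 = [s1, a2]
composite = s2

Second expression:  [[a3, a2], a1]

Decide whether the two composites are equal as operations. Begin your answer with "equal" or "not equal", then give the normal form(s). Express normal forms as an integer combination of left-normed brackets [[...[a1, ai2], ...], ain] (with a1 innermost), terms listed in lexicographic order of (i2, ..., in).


not equal: they reduce to [[a1, a3], a2] and [[a1, a2], a3] - [[a1, a3], a2]

The first expression, normalized: [[a1, a3], a2]
The second expression, normalized: [[a1, a2], a3] - [[a1, a3], a2]
Distinct normal forms: not equal.


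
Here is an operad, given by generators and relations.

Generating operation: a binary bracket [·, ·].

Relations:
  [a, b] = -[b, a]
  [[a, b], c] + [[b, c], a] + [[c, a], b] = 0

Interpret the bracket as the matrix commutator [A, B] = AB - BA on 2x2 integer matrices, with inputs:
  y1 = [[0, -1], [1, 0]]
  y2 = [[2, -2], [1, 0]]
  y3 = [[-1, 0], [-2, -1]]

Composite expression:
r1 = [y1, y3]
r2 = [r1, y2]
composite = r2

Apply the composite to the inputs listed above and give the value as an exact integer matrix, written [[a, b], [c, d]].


[[0, -8], [-4, 0]]

[y1, y3] = [[2, 0], [0, -2]]
[[y1, y3], y2] = [[0, -8], [-4, 0]]


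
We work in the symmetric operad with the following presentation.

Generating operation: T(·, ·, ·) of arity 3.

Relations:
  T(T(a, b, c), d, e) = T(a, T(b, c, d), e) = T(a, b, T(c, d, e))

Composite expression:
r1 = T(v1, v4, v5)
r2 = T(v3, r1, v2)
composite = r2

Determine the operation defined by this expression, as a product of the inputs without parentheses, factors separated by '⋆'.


v3 ⋆ v1 ⋆ v4 ⋆ v5 ⋆ v2

The T-tree's shape is irrelevant; the v-reading-order decides.
T(v1, v4, v5) collapses to v1 ⋆ v4 ⋆ v5
T(v3, T(v1, v4, v5), v2) collapses to v3 ⋆ v1 ⋆ v4 ⋆ v5 ⋆ v2


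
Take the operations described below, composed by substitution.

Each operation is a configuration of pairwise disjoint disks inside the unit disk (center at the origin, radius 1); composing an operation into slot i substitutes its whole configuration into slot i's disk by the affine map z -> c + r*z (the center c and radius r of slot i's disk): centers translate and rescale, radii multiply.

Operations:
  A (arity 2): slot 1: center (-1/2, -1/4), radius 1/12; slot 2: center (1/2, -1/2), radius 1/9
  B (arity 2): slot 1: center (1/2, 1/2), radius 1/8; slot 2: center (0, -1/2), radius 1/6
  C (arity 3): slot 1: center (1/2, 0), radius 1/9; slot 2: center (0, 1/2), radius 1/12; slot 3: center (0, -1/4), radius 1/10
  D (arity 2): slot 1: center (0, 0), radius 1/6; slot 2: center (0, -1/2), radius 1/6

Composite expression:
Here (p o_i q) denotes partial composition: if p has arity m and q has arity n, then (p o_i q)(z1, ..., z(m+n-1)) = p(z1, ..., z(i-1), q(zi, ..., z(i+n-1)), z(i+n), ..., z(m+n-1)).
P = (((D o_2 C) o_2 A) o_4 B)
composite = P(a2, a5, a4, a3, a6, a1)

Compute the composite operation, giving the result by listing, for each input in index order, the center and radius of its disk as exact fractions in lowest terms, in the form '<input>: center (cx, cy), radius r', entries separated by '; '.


a1: center (0, -13/24), radius 1/60; a2: center (0, 0), radius 1/6; a3: center (1/144, -59/144), radius 1/576; a4: center (5/54, -55/108), radius 1/486; a5: center (2/27, -109/216), radius 1/648; a6: center (0, -61/144), radius 1/432

Nesting under D composes maps z -> c + r*z down each a-path.
input a2: composing its 1 substitution step yields center (0, 0), radius 1/6
input a5: composing its 3 substitution steps yields center (2/27, -109/216), radius 1/648
input a4: composing its 3 substitution steps yields center (5/54, -55/108), radius 1/486
input a3: composing its 3 substitution steps yields center (1/144, -59/144), radius 1/576
input a6: composing its 3 substitution steps yields center (0, -61/144), radius 1/432
input a1: composing its 2 substitution steps yields center (0, -13/24), radius 1/60


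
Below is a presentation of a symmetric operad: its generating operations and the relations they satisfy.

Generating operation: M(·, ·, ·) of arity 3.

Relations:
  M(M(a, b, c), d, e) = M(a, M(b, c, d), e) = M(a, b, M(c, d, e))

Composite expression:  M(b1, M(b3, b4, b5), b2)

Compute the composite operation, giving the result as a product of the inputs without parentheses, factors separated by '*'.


Under associativity of M, the answer is the b's in reading order.
M(b3, b4, b5) unparenthesizes to b3 * b4 * b5
M(b1, M(b3, b4, b5), b2) unparenthesizes to b1 * b3 * b4 * b5 * b2

b1 * b3 * b4 * b5 * b2


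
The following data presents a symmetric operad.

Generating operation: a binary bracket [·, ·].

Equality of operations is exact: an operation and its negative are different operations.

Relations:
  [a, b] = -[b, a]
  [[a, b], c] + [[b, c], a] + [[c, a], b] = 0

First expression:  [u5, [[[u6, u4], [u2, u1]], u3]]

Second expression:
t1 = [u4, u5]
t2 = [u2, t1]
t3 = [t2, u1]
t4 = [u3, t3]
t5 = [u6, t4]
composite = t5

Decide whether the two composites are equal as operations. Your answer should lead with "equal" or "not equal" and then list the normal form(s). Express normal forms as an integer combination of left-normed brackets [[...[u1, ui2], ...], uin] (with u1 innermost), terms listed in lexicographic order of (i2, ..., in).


not equal; the first gives [[[[[u1, u2], u4], u6], u3], u5] - [[[[[u1, u2], u6], u4], u3], u5] and the second -[[[[[u1, u2], u4], u5], u3], u6] + [[[[[u1, u2], u5], u4], u3], u6] + [[[[[u1, u4], u5], u2], u3], u6] - [[[[[u1, u5], u4], u2], u3], u6]


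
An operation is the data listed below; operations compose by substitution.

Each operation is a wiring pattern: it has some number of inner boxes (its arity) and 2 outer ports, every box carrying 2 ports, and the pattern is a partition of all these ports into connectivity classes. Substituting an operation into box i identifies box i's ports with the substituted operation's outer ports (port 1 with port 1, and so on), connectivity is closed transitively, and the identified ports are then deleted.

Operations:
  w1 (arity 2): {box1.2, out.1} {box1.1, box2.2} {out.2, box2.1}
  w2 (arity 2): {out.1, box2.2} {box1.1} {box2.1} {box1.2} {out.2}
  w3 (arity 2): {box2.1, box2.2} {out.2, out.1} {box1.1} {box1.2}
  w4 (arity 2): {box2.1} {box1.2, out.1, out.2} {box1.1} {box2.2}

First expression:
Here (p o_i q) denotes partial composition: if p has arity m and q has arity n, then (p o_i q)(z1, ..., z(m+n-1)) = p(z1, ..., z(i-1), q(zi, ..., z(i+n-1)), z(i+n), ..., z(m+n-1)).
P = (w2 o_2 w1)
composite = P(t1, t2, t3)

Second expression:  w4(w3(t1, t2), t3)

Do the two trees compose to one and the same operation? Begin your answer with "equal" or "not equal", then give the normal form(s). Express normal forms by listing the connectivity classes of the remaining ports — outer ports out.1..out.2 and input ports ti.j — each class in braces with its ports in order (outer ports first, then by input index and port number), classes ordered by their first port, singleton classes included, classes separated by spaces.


In normal form, the first expression is {out.1, t3.1} {out.2} {t1.1} {t1.2} {t2.1, t3.2} {t2.2}
In normal form, the second expression is {out.1, out.2} {t1.1} {t1.2} {t2.1, t2.2} {t3.1} {t3.2}
The forms do not match — not equal.

not equal; the first gives {out.1, t3.1} {out.2} {t1.1} {t1.2} {t2.1, t3.2} {t2.2} and the second {out.1, out.2} {t1.1} {t1.2} {t2.1, t2.2} {t3.1} {t3.2}


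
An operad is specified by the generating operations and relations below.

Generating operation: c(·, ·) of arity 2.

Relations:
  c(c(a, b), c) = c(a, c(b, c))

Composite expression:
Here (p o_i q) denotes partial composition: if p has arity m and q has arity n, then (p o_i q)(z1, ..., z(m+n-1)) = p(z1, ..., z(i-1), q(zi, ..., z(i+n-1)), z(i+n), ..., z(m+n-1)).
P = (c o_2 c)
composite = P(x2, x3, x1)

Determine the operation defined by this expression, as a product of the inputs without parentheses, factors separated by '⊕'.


Under associativity of c, the answer is the x's in reading order.
c(x3, x1) linearizes to x3 ⊕ x1
c(x2, c(x3, x1)) linearizes to x2 ⊕ x3 ⊕ x1

x2 ⊕ x3 ⊕ x1
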